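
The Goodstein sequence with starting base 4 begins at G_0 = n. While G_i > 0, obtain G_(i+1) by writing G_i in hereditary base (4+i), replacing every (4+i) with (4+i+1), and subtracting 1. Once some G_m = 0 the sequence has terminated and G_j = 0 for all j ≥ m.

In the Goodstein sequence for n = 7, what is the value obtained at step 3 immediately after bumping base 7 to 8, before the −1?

i=0: 7 = 4 + 3 (b=4); 4→5: 5 + 3 = 8; 8−1 = 7
i=1: 7 = 5 + 2 (b=5); 5→6: 6 + 2 = 8; 8−1 = 7
i=2: 7 = 6 + 1 (b=6); 6→7: 7 + 1 = 8; 8−1 = 7
i=3: 7 = 7 (b=7); 7→8: 8 = 8; 8−1 = 7

8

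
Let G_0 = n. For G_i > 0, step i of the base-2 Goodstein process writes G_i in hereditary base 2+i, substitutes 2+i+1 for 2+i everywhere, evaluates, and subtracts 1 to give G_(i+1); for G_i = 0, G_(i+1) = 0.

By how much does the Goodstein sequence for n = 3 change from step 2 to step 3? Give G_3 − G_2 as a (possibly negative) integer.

-1

(0) 3|_2 = 2 + 1 ↦ 3 + 1|_3 = 4 ⇒ 3
(1) 3|_3 = 3 ↦ 4|_4 = 4 ⇒ 3
(2) 3|_4 = 3 ↦ 3|_5 = 3 ⇒ 2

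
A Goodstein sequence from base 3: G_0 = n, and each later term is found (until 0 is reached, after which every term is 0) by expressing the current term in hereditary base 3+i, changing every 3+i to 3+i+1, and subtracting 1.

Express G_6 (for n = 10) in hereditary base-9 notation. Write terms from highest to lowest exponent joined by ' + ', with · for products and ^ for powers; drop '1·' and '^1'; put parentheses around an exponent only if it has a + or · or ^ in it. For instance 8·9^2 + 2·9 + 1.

G_0 = 10. HB_3(10) = 3^2 + 1. Bump = 17. G_1 = 16.
G_1 = 16. HB_4(16) = 4^2. Bump = 25. G_2 = 24.
G_2 = 24. HB_5(24) = 4·5 + 4. Bump = 28. G_3 = 27.
G_3 = 27. HB_6(27) = 4·6 + 3. Bump = 31. G_4 = 30.
G_4 = 30. HB_7(30) = 4·7 + 2. Bump = 34. G_5 = 33.
G_5 = 33. HB_8(33) = 4·8 + 1. Bump = 37. G_6 = 36.
G_6 = 36. HB_9(36) = 4·9. Bump = 40. G_7 = 39.

4·9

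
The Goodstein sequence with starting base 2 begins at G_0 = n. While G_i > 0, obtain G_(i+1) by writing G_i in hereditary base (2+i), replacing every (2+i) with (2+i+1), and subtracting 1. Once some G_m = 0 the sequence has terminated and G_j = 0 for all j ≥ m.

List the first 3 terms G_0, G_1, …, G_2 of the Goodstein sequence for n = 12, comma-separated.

G_0 = 12. HB_2(12) = 2^(2 + 1) + 2^2. Bump = 108. G_1 = 107.
G_1 = 107. HB_3(107) = 3^(3 + 1) + 2·3^2 + 2·3 + 2. Bump = 1066. G_2 = 1065.

12, 107, 1065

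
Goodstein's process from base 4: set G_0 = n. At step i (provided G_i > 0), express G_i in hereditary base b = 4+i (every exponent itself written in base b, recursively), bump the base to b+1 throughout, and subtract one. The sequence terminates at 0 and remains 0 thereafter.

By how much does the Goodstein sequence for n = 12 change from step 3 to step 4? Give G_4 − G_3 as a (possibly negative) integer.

base 4: 12 = 3·4; at 5: 3·5 = 15; next = 14
base 5: 14 = 2·5 + 4; at 6: 2·6 + 4 = 16; next = 15
base 6: 15 = 2·6 + 3; at 7: 2·7 + 3 = 17; next = 16
base 7: 16 = 2·7 + 2; at 8: 2·8 + 2 = 18; next = 17

1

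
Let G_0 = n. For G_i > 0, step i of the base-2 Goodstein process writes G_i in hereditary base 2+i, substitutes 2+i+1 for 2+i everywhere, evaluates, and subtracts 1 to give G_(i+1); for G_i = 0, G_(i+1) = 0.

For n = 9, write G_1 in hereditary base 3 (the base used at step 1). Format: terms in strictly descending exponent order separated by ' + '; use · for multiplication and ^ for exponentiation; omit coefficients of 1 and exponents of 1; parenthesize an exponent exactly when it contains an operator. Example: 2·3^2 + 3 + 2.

step 0: 9 = 2^(2 + 1) + 1; sub 3 for 2: 3^(3 + 1) + 1; = 82; G_1 = 82−1 = 81
step 1: 81 = 3^(3 + 1); sub 4 for 3: 4^(4 + 1); = 1024; G_2 = 1024−1 = 1023

3^(3 + 1)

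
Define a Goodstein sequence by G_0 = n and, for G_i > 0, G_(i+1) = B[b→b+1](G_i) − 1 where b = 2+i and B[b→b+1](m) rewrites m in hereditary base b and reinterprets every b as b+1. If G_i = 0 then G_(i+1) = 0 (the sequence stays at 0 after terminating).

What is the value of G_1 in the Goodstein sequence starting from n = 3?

3

G_0 = 3. HB_2(3) = 2 + 1. Bump = 4. G_1 = 3.
G_1 = 3. HB_3(3) = 3. Bump = 4. G_2 = 3.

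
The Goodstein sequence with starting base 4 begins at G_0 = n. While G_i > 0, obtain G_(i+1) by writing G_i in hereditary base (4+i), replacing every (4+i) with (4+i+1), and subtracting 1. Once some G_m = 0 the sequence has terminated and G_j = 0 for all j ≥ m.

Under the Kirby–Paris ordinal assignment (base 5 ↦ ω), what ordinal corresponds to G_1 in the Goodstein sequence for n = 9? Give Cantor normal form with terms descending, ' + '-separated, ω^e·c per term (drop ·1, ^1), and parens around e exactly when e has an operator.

G_0 = 9. HB_4(9) = 2·4 + 1. Bump = 11. G_1 = 10.
G_1 = 10. HB_5(10) = 2·5. Bump = 12. G_2 = 11.

ω·2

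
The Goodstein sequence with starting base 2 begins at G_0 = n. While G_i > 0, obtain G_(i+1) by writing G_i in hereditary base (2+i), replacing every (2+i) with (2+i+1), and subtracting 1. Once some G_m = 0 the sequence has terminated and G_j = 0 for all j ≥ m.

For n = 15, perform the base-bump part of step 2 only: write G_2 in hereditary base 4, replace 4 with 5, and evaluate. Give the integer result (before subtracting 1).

18753

(0) 15|_2 = 2^(2 + 1) + 2^2 + 2 + 1 ↦ 3^(3 + 1) + 3^3 + 3 + 1|_3 = 112 ⇒ 111
(1) 111|_3 = 3^(3 + 1) + 3^3 + 3 ↦ 4^(4 + 1) + 4^4 + 4|_4 = 1284 ⇒ 1283
(2) 1283|_4 = 4^(4 + 1) + 4^4 + 3 ↦ 5^(5 + 1) + 5^5 + 3|_5 = 18753 ⇒ 18752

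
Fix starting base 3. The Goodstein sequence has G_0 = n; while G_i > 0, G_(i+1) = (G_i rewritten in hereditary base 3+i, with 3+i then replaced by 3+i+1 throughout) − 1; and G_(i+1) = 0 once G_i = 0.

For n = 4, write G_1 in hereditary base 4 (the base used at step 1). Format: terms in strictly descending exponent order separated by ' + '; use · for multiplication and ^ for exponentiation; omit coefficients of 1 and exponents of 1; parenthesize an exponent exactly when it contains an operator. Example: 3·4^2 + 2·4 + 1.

G_0=4  [base 3] 3 + 1  →[3↦4]→  4 + 1 = 5  −1 ⇒ G_1=4
G_1=4  [base 4] 4  →[4↦5]→  5 = 5  −1 ⇒ G_2=4

4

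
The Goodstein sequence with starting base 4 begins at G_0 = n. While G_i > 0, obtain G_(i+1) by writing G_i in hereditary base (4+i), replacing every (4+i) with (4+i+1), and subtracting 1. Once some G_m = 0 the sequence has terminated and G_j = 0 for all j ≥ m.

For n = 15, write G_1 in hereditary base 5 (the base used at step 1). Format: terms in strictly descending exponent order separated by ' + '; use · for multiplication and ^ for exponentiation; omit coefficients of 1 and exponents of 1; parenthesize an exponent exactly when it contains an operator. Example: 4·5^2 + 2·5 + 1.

3·5 + 2

G_0 = 15. HB_4(15) = 3·4 + 3. Bump = 18. G_1 = 17.
G_1 = 17. HB_5(17) = 3·5 + 2. Bump = 20. G_2 = 19.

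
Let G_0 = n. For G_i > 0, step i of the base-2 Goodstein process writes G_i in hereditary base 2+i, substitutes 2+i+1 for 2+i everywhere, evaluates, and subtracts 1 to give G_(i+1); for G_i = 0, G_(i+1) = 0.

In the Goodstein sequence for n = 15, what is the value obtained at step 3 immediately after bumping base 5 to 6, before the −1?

G_0=15  [base 2] 2^(2 + 1) + 2^2 + 2 + 1  →[2↦3]→  3^(3 + 1) + 3^3 + 3 + 1 = 112  −1 ⇒ G_1=111
G_1=111  [base 3] 3^(3 + 1) + 3^3 + 3  →[3↦4]→  4^(4 + 1) + 4^4 + 4 = 1284  −1 ⇒ G_2=1283
G_2=1283  [base 4] 4^(4 + 1) + 4^4 + 3  →[4↦5]→  5^(5 + 1) + 5^5 + 3 = 18753  −1 ⇒ G_3=18752
G_3=18752  [base 5] 5^(5 + 1) + 5^5 + 2  →[5↦6]→  6^(6 + 1) + 6^6 + 2 = 326594  −1 ⇒ G_4=326593

326594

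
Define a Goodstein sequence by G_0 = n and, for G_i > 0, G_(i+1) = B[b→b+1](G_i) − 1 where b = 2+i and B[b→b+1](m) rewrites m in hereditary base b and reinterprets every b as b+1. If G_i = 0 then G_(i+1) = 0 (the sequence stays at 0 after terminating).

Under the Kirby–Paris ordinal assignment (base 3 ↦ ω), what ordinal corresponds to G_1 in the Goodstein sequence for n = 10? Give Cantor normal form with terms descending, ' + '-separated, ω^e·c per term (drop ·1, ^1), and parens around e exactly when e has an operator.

base 2: 10 = 2^(2 + 1) + 2; at 3: 3^(3 + 1) + 3 = 84; next = 83
base 3: 83 = 3^(3 + 1) + 2; at 4: 4^(4 + 1) + 2 = 1026; next = 1025

ω^(ω + 1) + 2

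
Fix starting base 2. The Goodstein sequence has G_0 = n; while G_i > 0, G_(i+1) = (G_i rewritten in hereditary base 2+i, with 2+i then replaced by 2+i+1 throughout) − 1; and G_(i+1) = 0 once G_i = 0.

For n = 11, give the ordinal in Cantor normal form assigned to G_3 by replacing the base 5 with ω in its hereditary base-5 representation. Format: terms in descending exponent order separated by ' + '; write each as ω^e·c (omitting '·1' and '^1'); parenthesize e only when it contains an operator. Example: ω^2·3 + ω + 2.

ω^(ω + 1) + 2

[0] 11 ≡ 2^(2 + 1) + 2 + 1 (base 2). Lift 3: 85. −1: 84.
[1] 84 ≡ 3^(3 + 1) + 3 (base 3). Lift 4: 1028. −1: 1027.
[2] 1027 ≡ 4^(4 + 1) + 3 (base 4). Lift 5: 15628. −1: 15627.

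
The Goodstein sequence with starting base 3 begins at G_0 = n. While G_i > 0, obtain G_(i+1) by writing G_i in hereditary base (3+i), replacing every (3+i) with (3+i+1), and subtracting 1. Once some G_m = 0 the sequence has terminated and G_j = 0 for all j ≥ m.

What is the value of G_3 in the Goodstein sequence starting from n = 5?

[0] 5 ≡ 3 + 2 (base 3). Lift 4: 6. −1: 5.
[1] 5 ≡ 4 + 1 (base 4). Lift 5: 6. −1: 5.
[2] 5 ≡ 5 (base 5). Lift 6: 6. −1: 5.

5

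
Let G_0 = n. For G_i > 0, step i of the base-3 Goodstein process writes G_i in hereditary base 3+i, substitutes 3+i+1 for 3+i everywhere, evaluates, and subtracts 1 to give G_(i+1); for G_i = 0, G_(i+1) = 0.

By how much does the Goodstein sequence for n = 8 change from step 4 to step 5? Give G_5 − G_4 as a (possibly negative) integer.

[0] 8 ≡ 2·3 + 2 (base 3). Lift 4: 10. −1: 9.
[1] 9 ≡ 2·4 + 1 (base 4). Lift 5: 11. −1: 10.
[2] 10 ≡ 2·5 (base 5). Lift 6: 12. −1: 11.
[3] 11 ≡ 6 + 5 (base 6). Lift 7: 12. −1: 11.
[4] 11 ≡ 7 + 4 (base 7). Lift 8: 12. −1: 11.

0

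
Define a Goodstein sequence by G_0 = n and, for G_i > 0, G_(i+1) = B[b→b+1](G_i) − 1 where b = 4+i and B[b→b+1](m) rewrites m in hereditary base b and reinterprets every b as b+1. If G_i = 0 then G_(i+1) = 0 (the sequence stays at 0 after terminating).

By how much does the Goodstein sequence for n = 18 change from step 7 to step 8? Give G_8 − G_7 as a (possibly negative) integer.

(0) 18|_4 = 4^2 + 2 ↦ 5^2 + 2|_5 = 27 ⇒ 26
(1) 26|_5 = 5^2 + 1 ↦ 6^2 + 1|_6 = 37 ⇒ 36
(2) 36|_6 = 6^2 ↦ 7^2|_7 = 49 ⇒ 48
(3) 48|_7 = 6·7 + 6 ↦ 6·8 + 6|_8 = 54 ⇒ 53
(4) 53|_8 = 6·8 + 5 ↦ 6·9 + 5|_9 = 59 ⇒ 58
(5) 58|_9 = 6·9 + 4 ↦ 6·10 + 4|_10 = 64 ⇒ 63
(6) 63|_10 = 6·10 + 3 ↦ 6·11 + 3|_11 = 69 ⇒ 68
(7) 68|_11 = 6·11 + 2 ↦ 6·12 + 2|_12 = 74 ⇒ 73

5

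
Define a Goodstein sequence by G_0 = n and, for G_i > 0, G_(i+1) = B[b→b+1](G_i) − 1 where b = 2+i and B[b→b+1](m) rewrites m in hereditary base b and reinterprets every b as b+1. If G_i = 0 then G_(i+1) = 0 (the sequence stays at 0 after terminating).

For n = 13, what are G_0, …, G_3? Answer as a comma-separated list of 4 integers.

13, 108, 1279, 16092

13 —HB2→ 2^(2 + 1) + 2^2 + 1 —bump→ 3^(3 + 1) + 3^3 + 1 = 109 —(−1)→ 108
108 —HB3→ 3^(3 + 1) + 3^3 —bump→ 4^(4 + 1) + 4^4 = 1280 —(−1)→ 1279
1279 —HB4→ 4^(4 + 1) + 3·4^3 + 3·4^2 + 3·4 + 3 —bump→ 5^(5 + 1) + 3·5^3 + 3·5^2 + 3·5 + 3 = 16093 —(−1)→ 16092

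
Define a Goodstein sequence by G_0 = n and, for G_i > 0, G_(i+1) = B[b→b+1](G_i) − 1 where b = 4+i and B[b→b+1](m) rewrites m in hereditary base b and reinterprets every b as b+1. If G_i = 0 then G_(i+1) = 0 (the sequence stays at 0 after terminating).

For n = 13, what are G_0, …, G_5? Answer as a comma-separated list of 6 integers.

13, 15, 17, 18, 19, 20

G_0 = 13. HB_4(13) = 3·4 + 1. Bump = 16. G_1 = 15.
G_1 = 15. HB_5(15) = 3·5. Bump = 18. G_2 = 17.
G_2 = 17. HB_6(17) = 2·6 + 5. Bump = 19. G_3 = 18.
G_3 = 18. HB_7(18) = 2·7 + 4. Bump = 20. G_4 = 19.
G_4 = 19. HB_8(19) = 2·8 + 3. Bump = 21. G_5 = 20.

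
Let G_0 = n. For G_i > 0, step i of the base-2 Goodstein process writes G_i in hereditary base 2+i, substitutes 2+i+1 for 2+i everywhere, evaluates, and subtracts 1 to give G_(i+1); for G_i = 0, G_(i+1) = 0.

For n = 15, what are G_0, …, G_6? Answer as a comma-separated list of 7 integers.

(0) 15|_2 = 2^(2 + 1) + 2^2 + 2 + 1 ↦ 3^(3 + 1) + 3^3 + 3 + 1|_3 = 112 ⇒ 111
(1) 111|_3 = 3^(3 + 1) + 3^3 + 3 ↦ 4^(4 + 1) + 4^4 + 4|_4 = 1284 ⇒ 1283
(2) 1283|_4 = 4^(4 + 1) + 4^4 + 3 ↦ 5^(5 + 1) + 5^5 + 3|_5 = 18753 ⇒ 18752
(3) 18752|_5 = 5^(5 + 1) + 5^5 + 2 ↦ 6^(6 + 1) + 6^6 + 2|_6 = 326594 ⇒ 326593
(4) 326593|_6 = 6^(6 + 1) + 6^6 + 1 ↦ 7^(7 + 1) + 7^7 + 1|_7 = 6588345 ⇒ 6588344
(5) 6588344|_7 = 7^(7 + 1) + 7^7 ↦ 8^(8 + 1) + 8^8|_8 = 150994944 ⇒ 150994943

15, 111, 1283, 18752, 326593, 6588344, 150994943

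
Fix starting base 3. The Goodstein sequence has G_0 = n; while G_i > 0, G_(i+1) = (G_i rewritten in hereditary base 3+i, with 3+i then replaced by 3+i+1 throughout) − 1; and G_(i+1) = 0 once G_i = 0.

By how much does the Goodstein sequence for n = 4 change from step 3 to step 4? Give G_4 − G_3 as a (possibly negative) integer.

4 —HB3→ 3 + 1 —bump→ 4 + 1 = 5 —(−1)→ 4
4 —HB4→ 4 —bump→ 5 = 5 —(−1)→ 4
4 —HB5→ 4 —bump→ 4 = 4 —(−1)→ 3
3 —HB6→ 3 —bump→ 3 = 3 —(−1)→ 2

-1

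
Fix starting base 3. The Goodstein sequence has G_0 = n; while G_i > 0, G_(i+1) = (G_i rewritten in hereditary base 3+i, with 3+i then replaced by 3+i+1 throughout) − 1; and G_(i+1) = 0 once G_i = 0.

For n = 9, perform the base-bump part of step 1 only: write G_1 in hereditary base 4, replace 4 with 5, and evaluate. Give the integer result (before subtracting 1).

G_0=9  [base 3] 3^2  →[3↦4]→  4^2 = 16  −1 ⇒ G_1=15
G_1=15  [base 4] 3·4 + 3  →[4↦5]→  3·5 + 3 = 18  −1 ⇒ G_2=17

18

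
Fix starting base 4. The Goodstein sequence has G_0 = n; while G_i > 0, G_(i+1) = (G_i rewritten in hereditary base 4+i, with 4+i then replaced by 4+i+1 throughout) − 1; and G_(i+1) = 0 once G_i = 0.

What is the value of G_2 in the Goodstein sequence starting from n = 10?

i=0: 10 = 2·4 + 2 (b=4); 4→5: 2·5 + 2 = 12; 12−1 = 11
i=1: 11 = 2·5 + 1 (b=5); 5→6: 2·6 + 1 = 13; 13−1 = 12
i=2: 12 = 2·6 (b=6); 6→7: 2·7 = 14; 14−1 = 13

12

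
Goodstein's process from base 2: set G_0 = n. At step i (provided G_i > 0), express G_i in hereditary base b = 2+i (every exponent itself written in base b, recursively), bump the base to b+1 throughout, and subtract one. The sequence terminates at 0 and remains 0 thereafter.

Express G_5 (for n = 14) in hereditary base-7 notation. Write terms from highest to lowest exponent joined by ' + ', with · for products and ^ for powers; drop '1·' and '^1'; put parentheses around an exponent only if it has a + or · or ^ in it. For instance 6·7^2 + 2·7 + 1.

14 —HB2→ 2^(2 + 1) + 2^2 + 2 —bump→ 3^(3 + 1) + 3^3 + 3 = 111 —(−1)→ 110
110 —HB3→ 3^(3 + 1) + 3^3 + 2 —bump→ 4^(4 + 1) + 4^4 + 2 = 1282 —(−1)→ 1281
1281 —HB4→ 4^(4 + 1) + 4^4 + 1 —bump→ 5^(5 + 1) + 5^5 + 1 = 18751 —(−1)→ 18750
18750 —HB5→ 5^(5 + 1) + 5^5 —bump→ 6^(6 + 1) + 6^6 = 326592 —(−1)→ 326591
326591 —HB6→ 6^(6 + 1) + 5·6^5 + 5·6^4 + 5·6^3 + 5·6^2 + 5·6 + 5 —bump→ 7^(7 + 1) + 5·7^5 + 5·7^4 + 5·7^3 + 5·7^2 + 5·7 + 5 = 5862841 —(−1)→ 5862840
5862840 —HB7→ 7^(7 + 1) + 5·7^5 + 5·7^4 + 5·7^3 + 5·7^2 + 5·7 + 4 —bump→ 8^(8 + 1) + 5·8^5 + 5·8^4 + 5·8^3 + 5·8^2 + 5·8 + 4 = 134404972 —(−1)→ 134404971

7^(7 + 1) + 5·7^5 + 5·7^4 + 5·7^3 + 5·7^2 + 5·7 + 4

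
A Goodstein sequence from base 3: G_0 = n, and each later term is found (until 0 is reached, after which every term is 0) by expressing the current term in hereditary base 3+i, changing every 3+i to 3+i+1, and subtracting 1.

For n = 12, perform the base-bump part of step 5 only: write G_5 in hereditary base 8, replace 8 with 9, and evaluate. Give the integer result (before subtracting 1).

base 3: 12 = 3^2 + 3; at 4: 4^2 + 4 = 20; next = 19
base 4: 19 = 4^2 + 3; at 5: 5^2 + 3 = 28; next = 27
base 5: 27 = 5^2 + 2; at 6: 6^2 + 2 = 38; next = 37
base 6: 37 = 6^2 + 1; at 7: 7^2 + 1 = 50; next = 49
base 7: 49 = 7^2; at 8: 8^2 = 64; next = 63
base 8: 63 = 7·8 + 7; at 9: 7·9 + 7 = 70; next = 69

70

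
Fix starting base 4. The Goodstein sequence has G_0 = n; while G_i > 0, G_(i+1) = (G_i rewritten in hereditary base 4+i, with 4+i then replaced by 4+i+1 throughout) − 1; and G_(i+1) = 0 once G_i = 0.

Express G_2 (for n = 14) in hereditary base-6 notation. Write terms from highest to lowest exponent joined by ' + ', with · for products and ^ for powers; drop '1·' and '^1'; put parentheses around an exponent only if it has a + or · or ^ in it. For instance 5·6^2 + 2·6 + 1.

3·6

i=0: 14 = 3·4 + 2 (b=4); 4→5: 3·5 + 2 = 17; 17−1 = 16
i=1: 16 = 3·5 + 1 (b=5); 5→6: 3·6 + 1 = 19; 19−1 = 18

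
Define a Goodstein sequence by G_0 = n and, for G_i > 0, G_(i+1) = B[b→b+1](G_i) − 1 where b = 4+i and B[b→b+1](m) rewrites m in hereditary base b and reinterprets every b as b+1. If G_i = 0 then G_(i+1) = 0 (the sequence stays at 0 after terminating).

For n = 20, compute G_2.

base 4: 20 = 4^2 + 4; at 5: 5^2 + 5 = 30; next = 29
base 5: 29 = 5^2 + 4; at 6: 6^2 + 4 = 40; next = 39
base 6: 39 = 6^2 + 3; at 7: 7^2 + 3 = 52; next = 51

39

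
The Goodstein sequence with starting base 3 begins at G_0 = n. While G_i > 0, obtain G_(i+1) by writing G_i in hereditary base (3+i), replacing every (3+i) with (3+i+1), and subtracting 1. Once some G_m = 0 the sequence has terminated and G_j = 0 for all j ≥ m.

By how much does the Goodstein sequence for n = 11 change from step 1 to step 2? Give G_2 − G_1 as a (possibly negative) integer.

base 3: 11 = 3^2 + 2; at 4: 4^2 + 2 = 18; next = 17
base 4: 17 = 4^2 + 1; at 5: 5^2 + 1 = 26; next = 25

8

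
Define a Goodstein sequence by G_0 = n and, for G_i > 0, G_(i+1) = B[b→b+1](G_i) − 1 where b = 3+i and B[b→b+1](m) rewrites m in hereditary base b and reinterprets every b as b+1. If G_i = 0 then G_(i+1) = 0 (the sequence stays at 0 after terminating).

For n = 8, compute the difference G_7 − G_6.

(0) 8|_3 = 2·3 + 2 ↦ 2·4 + 2|_4 = 10 ⇒ 9
(1) 9|_4 = 2·4 + 1 ↦ 2·5 + 1|_5 = 11 ⇒ 10
(2) 10|_5 = 2·5 ↦ 2·6|_6 = 12 ⇒ 11
(3) 11|_6 = 6 + 5 ↦ 7 + 5|_7 = 12 ⇒ 11
(4) 11|_7 = 7 + 4 ↦ 8 + 4|_8 = 12 ⇒ 11
(5) 11|_8 = 8 + 3 ↦ 9 + 3|_9 = 12 ⇒ 11
(6) 11|_9 = 9 + 2 ↦ 10 + 2|_10 = 12 ⇒ 11

0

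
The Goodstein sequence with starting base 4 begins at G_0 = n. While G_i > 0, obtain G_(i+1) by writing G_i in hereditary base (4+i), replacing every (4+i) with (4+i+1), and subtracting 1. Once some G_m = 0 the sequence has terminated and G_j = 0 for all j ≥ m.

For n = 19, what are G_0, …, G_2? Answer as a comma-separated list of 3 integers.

19, 27, 37

base 4: 19 = 4^2 + 3; at 5: 5^2 + 3 = 28; next = 27
base 5: 27 = 5^2 + 2; at 6: 6^2 + 2 = 38; next = 37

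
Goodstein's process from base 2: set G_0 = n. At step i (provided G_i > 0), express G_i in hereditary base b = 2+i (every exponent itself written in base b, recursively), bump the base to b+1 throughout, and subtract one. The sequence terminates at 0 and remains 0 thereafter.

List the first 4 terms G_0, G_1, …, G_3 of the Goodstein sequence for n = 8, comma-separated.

8, 80, 553, 6310

G_0 = 8. HB_2(8) = 2^(2 + 1). Bump = 81. G_1 = 80.
G_1 = 80. HB_3(80) = 2·3^3 + 2·3^2 + 2·3 + 2. Bump = 554. G_2 = 553.
G_2 = 553. HB_4(553) = 2·4^4 + 2·4^2 + 2·4 + 1. Bump = 6311. G_3 = 6310.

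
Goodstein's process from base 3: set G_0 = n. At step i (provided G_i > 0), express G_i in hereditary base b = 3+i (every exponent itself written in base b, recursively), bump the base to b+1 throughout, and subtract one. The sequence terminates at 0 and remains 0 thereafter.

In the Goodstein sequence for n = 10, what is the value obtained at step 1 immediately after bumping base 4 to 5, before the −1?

25

step 0: 10 = 3^2 + 1; sub 4 for 3: 4^2 + 1; = 17; G_1 = 17−1 = 16
step 1: 16 = 4^2; sub 5 for 4: 5^2; = 25; G_2 = 25−1 = 24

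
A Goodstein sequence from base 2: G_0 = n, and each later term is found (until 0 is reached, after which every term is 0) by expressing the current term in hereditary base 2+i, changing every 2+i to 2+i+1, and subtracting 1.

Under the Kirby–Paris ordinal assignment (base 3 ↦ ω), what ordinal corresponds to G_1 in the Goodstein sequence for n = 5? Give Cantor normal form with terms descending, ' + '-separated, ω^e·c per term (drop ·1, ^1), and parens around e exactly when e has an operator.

[0] 5 ≡ 2^2 + 1 (base 2). Lift 3: 28. −1: 27.
[1] 27 ≡ 3^3 (base 3). Lift 4: 256. −1: 255.

ω^ω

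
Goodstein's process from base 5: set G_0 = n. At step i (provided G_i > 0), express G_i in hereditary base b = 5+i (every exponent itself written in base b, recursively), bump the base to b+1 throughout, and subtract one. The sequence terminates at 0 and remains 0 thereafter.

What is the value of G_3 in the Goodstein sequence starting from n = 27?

(0) 27|_5 = 5^2 + 2 ↦ 6^2 + 2|_6 = 38 ⇒ 37
(1) 37|_6 = 6^2 + 1 ↦ 7^2 + 1|_7 = 50 ⇒ 49
(2) 49|_7 = 7^2 ↦ 8^2|_8 = 64 ⇒ 63
(3) 63|_8 = 7·8 + 7 ↦ 7·9 + 7|_9 = 70 ⇒ 69

63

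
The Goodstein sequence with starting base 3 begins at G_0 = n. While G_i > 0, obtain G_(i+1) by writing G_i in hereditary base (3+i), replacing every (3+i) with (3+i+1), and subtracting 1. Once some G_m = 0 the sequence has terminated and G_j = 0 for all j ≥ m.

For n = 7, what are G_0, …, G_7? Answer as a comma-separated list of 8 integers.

G_0 = 7. HB_3(7) = 2·3 + 1. Bump = 9. G_1 = 8.
G_1 = 8. HB_4(8) = 2·4. Bump = 10. G_2 = 9.
G_2 = 9. HB_5(9) = 5 + 4. Bump = 10. G_3 = 9.
G_3 = 9. HB_6(9) = 6 + 3. Bump = 10. G_4 = 9.
G_4 = 9. HB_7(9) = 7 + 2. Bump = 10. G_5 = 9.
G_5 = 9. HB_8(9) = 8 + 1. Bump = 10. G_6 = 9.
G_6 = 9. HB_9(9) = 9. Bump = 10. G_7 = 9.

7, 8, 9, 9, 9, 9, 9, 9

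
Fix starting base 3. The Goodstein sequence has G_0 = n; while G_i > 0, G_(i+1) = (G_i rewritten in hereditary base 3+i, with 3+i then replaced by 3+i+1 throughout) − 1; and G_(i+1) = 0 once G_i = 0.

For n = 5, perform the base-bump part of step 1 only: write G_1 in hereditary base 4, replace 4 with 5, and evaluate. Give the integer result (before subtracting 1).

6

G_0 = 5. HB_3(5) = 3 + 2. Bump = 6. G_1 = 5.
G_1 = 5. HB_4(5) = 4 + 1. Bump = 6. G_2 = 5.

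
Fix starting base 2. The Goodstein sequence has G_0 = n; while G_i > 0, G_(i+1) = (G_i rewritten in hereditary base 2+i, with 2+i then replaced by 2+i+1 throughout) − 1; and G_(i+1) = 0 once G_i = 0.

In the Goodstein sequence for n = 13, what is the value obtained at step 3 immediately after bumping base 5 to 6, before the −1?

(0) 13|_2 = 2^(2 + 1) + 2^2 + 1 ↦ 3^(3 + 1) + 3^3 + 1|_3 = 109 ⇒ 108
(1) 108|_3 = 3^(3 + 1) + 3^3 ↦ 4^(4 + 1) + 4^4|_4 = 1280 ⇒ 1279
(2) 1279|_4 = 4^(4 + 1) + 3·4^3 + 3·4^2 + 3·4 + 3 ↦ 5^(5 + 1) + 3·5^3 + 3·5^2 + 3·5 + 3|_5 = 16093 ⇒ 16092

280712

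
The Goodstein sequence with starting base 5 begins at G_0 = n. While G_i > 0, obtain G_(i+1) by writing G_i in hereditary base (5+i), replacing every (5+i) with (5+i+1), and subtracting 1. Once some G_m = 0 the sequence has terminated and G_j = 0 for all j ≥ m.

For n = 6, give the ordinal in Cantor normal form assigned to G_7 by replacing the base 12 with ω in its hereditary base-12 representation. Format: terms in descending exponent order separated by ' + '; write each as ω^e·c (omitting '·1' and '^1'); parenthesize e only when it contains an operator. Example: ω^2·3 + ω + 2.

1

step 0: 6 = 5 + 1; sub 6 for 5: 6 + 1; = 7; G_1 = 7−1 = 6
step 1: 6 = 6; sub 7 for 6: 7; = 7; G_2 = 7−1 = 6
step 2: 6 = 6; sub 8 for 7: 6; = 6; G_3 = 6−1 = 5
step 3: 5 = 5; sub 9 for 8: 5; = 5; G_4 = 5−1 = 4
step 4: 4 = 4; sub 10 for 9: 4; = 4; G_5 = 4−1 = 3
step 5: 3 = 3; sub 11 for 10: 3; = 3; G_6 = 3−1 = 2
step 6: 2 = 2; sub 12 for 11: 2; = 2; G_7 = 2−1 = 1
step 7: 1 = 1; sub 13 for 12: 1; = 1; G_8 = 1−1 = 0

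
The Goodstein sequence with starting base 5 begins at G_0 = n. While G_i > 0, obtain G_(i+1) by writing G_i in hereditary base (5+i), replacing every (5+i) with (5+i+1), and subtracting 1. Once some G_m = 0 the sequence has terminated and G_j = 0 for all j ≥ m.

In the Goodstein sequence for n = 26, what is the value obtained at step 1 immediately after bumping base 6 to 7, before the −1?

49

(0) 26|_5 = 5^2 + 1 ↦ 6^2 + 1|_6 = 37 ⇒ 36
(1) 36|_6 = 6^2 ↦ 7^2|_7 = 49 ⇒ 48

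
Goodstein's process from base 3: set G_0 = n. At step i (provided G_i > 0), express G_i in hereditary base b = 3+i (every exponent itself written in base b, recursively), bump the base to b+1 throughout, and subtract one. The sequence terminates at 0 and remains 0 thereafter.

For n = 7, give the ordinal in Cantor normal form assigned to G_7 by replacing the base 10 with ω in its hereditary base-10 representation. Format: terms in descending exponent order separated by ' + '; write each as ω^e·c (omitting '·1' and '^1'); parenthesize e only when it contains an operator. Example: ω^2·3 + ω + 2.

9

G_0=7  [base 3] 2·3 + 1  →[3↦4]→  2·4 + 1 = 9  −1 ⇒ G_1=8
G_1=8  [base 4] 2·4  →[4↦5]→  2·5 = 10  −1 ⇒ G_2=9
G_2=9  [base 5] 5 + 4  →[5↦6]→  6 + 4 = 10  −1 ⇒ G_3=9
G_3=9  [base 6] 6 + 3  →[6↦7]→  7 + 3 = 10  −1 ⇒ G_4=9
G_4=9  [base 7] 7 + 2  →[7↦8]→  8 + 2 = 10  −1 ⇒ G_5=9
G_5=9  [base 8] 8 + 1  →[8↦9]→  9 + 1 = 10  −1 ⇒ G_6=9
G_6=9  [base 9] 9  →[9↦10]→  10 = 10  −1 ⇒ G_7=9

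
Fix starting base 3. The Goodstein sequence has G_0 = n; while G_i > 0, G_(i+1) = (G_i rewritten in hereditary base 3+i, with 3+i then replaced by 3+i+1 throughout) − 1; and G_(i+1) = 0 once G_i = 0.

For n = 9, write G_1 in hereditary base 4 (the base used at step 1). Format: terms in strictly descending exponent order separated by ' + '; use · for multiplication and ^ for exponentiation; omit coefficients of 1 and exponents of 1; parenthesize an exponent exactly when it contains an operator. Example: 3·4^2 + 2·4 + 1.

step 0: 9 = 3^2; sub 4 for 3: 4^2; = 16; G_1 = 16−1 = 15
step 1: 15 = 3·4 + 3; sub 5 for 4: 3·5 + 3; = 18; G_2 = 18−1 = 17

3·4 + 3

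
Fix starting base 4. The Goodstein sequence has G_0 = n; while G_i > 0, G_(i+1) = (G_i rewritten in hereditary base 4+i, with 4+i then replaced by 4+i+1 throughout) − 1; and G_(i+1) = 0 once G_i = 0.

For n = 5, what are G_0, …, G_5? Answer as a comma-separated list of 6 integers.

G_0 = 5. HB_4(5) = 4 + 1. Bump = 6. G_1 = 5.
G_1 = 5. HB_5(5) = 5. Bump = 6. G_2 = 5.
G_2 = 5. HB_6(5) = 5. Bump = 5. G_3 = 4.
G_3 = 4. HB_7(4) = 4. Bump = 4. G_4 = 3.
G_4 = 3. HB_8(3) = 3. Bump = 3. G_5 = 2.

5, 5, 5, 4, 3, 2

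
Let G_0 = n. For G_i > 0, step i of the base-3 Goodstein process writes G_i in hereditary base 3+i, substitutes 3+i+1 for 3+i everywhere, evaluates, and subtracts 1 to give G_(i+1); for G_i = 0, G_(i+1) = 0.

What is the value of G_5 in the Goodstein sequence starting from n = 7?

G_0=7  [base 3] 2·3 + 1  →[3↦4]→  2·4 + 1 = 9  −1 ⇒ G_1=8
G_1=8  [base 4] 2·4  →[4↦5]→  2·5 = 10  −1 ⇒ G_2=9
G_2=9  [base 5] 5 + 4  →[5↦6]→  6 + 4 = 10  −1 ⇒ G_3=9
G_3=9  [base 6] 6 + 3  →[6↦7]→  7 + 3 = 10  −1 ⇒ G_4=9
G_4=9  [base 7] 7 + 2  →[7↦8]→  8 + 2 = 10  −1 ⇒ G_5=9
G_5=9  [base 8] 8 + 1  →[8↦9]→  9 + 1 = 10  −1 ⇒ G_6=9

9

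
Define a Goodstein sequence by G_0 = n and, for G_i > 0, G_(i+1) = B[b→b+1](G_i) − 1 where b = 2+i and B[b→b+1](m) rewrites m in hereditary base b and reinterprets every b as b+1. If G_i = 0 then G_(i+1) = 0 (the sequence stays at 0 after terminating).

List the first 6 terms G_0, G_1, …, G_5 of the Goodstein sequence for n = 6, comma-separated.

6, 29, 257, 3125, 46655, 98039

i=0: 6 = 2^2 + 2 (b=2); 2→3: 3^3 + 3 = 30; 30−1 = 29
i=1: 29 = 3^3 + 2 (b=3); 3→4: 4^4 + 2 = 258; 258−1 = 257
i=2: 257 = 4^4 + 1 (b=4); 4→5: 5^5 + 1 = 3126; 3126−1 = 3125
i=3: 3125 = 5^5 (b=5); 5→6: 6^6 = 46656; 46656−1 = 46655
i=4: 46655 = 5·6^5 + 5·6^4 + 5·6^3 + 5·6^2 + 5·6 + 5 (b=6); 6→7: 5·7^5 + 5·7^4 + 5·7^3 + 5·7^2 + 5·7 + 5 = 98040; 98040−1 = 98039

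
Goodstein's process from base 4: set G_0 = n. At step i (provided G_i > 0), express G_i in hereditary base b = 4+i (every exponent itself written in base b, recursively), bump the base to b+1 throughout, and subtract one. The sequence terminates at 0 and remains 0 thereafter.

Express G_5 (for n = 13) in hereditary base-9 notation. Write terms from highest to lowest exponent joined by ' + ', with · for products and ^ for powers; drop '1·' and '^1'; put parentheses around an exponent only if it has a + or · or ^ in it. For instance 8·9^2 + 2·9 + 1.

2·9 + 2

base 4: 13 = 3·4 + 1; at 5: 3·5 + 1 = 16; next = 15
base 5: 15 = 3·5; at 6: 3·6 = 18; next = 17
base 6: 17 = 2·6 + 5; at 7: 2·7 + 5 = 19; next = 18
base 7: 18 = 2·7 + 4; at 8: 2·8 + 4 = 20; next = 19
base 8: 19 = 2·8 + 3; at 9: 2·9 + 3 = 21; next = 20
base 9: 20 = 2·9 + 2; at 10: 2·10 + 2 = 22; next = 21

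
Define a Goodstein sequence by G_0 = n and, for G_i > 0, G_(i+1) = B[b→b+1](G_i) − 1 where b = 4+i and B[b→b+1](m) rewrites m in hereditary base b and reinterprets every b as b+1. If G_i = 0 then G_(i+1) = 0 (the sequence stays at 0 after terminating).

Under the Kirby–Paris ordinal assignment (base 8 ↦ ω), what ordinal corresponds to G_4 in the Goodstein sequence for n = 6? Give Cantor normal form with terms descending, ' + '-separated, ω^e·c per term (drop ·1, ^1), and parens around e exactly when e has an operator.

5

i=0: 6 = 4 + 2 (b=4); 4→5: 5 + 2 = 7; 7−1 = 6
i=1: 6 = 5 + 1 (b=5); 5→6: 6 + 1 = 7; 7−1 = 6
i=2: 6 = 6 (b=6); 6→7: 7 = 7; 7−1 = 6
i=3: 6 = 6 (b=7); 7→8: 6 = 6; 6−1 = 5
i=4: 5 = 5 (b=8); 8→9: 5 = 5; 5−1 = 4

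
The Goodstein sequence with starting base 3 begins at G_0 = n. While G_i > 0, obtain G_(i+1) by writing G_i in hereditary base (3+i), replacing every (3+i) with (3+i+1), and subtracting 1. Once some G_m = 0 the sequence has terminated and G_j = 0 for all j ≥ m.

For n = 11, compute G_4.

G_0 = 11. HB_3(11) = 3^2 + 2. Bump = 18. G_1 = 17.
G_1 = 17. HB_4(17) = 4^2 + 1. Bump = 26. G_2 = 25.
G_2 = 25. HB_5(25) = 5^2. Bump = 36. G_3 = 35.
G_3 = 35. HB_6(35) = 5·6 + 5. Bump = 40. G_4 = 39.

39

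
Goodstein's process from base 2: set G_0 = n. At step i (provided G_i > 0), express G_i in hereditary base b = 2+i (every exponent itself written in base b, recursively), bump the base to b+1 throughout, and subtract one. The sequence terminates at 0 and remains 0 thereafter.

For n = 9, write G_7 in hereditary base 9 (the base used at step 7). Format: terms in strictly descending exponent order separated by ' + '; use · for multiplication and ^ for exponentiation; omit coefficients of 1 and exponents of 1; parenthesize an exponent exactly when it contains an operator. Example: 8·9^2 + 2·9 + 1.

3·9^9 + 3·9^3 + 3·9^2 + 2·9 + 6

G_0 = 9. HB_2(9) = 2^(2 + 1) + 1. Bump = 82. G_1 = 81.
G_1 = 81. HB_3(81) = 3^(3 + 1). Bump = 1024. G_2 = 1023.
G_2 = 1023. HB_4(1023) = 3·4^4 + 3·4^3 + 3·4^2 + 3·4 + 3. Bump = 9843. G_3 = 9842.
G_3 = 9842. HB_5(9842) = 3·5^5 + 3·5^3 + 3·5^2 + 3·5 + 2. Bump = 140744. G_4 = 140743.
G_4 = 140743. HB_6(140743) = 3·6^6 + 3·6^3 + 3·6^2 + 3·6 + 1. Bump = 2471827. G_5 = 2471826.
G_5 = 2471826. HB_7(2471826) = 3·7^7 + 3·7^3 + 3·7^2 + 3·7. Bump = 50333400. G_6 = 50333399.
G_6 = 50333399. HB_8(50333399) = 3·8^8 + 3·8^3 + 3·8^2 + 2·8 + 7. Bump = 1162263922. G_7 = 1162263921.
G_7 = 1162263921. HB_9(1162263921) = 3·9^9 + 3·9^3 + 3·9^2 + 2·9 + 6. Bump = 30000003326. G_8 = 30000003325.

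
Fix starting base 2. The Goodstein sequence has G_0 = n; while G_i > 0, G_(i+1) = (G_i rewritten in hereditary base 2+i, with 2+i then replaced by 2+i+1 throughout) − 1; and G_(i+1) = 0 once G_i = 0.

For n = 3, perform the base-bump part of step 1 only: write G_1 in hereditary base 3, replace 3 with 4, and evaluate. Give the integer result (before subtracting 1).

4

(0) 3|_2 = 2 + 1 ↦ 3 + 1|_3 = 4 ⇒ 3
(1) 3|_3 = 3 ↦ 4|_4 = 4 ⇒ 3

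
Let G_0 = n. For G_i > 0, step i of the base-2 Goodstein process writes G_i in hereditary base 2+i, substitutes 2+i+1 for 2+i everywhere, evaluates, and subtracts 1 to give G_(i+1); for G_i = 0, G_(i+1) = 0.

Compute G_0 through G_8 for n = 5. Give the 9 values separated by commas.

G_0=5  [base 2] 2^2 + 1  →[2↦3]→  3^3 + 1 = 28  −1 ⇒ G_1=27
G_1=27  [base 3] 3^3  →[3↦4]→  4^4 = 256  −1 ⇒ G_2=255
G_2=255  [base 4] 3·4^3 + 3·4^2 + 3·4 + 3  →[4↦5]→  3·5^3 + 3·5^2 + 3·5 + 3 = 468  −1 ⇒ G_3=467
G_3=467  [base 5] 3·5^3 + 3·5^2 + 3·5 + 2  →[5↦6]→  3·6^3 + 3·6^2 + 3·6 + 2 = 776  −1 ⇒ G_4=775
G_4=775  [base 6] 3·6^3 + 3·6^2 + 3·6 + 1  →[6↦7]→  3·7^3 + 3·7^2 + 3·7 + 1 = 1198  −1 ⇒ G_5=1197
G_5=1197  [base 7] 3·7^3 + 3·7^2 + 3·7  →[7↦8]→  3·8^3 + 3·8^2 + 3·8 = 1752  −1 ⇒ G_6=1751
G_6=1751  [base 8] 3·8^3 + 3·8^2 + 2·8 + 7  →[8↦9]→  3·9^3 + 3·9^2 + 2·9 + 7 = 2455  −1 ⇒ G_7=2454
G_7=2454  [base 9] 3·9^3 + 3·9^2 + 2·9 + 6  →[9↦10]→  3·10^3 + 3·10^2 + 2·10 + 6 = 3326  −1 ⇒ G_8=3325

5, 27, 255, 467, 775, 1197, 1751, 2454, 3325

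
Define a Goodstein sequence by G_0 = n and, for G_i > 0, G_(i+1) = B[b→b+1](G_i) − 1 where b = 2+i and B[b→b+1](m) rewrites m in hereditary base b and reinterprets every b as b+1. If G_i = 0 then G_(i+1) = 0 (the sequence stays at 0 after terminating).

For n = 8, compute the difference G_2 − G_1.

base 2: 8 = 2^(2 + 1); at 3: 3^(3 + 1) = 81; next = 80
base 3: 80 = 2·3^3 + 2·3^2 + 2·3 + 2; at 4: 2·4^4 + 2·4^2 + 2·4 + 2 = 554; next = 553

473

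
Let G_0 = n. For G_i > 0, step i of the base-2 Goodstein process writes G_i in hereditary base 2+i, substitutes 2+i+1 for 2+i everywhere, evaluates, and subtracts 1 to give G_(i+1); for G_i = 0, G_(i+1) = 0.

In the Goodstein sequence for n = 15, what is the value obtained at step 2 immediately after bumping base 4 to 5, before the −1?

15 —HB2→ 2^(2 + 1) + 2^2 + 2 + 1 —bump→ 3^(3 + 1) + 3^3 + 3 + 1 = 112 —(−1)→ 111
111 —HB3→ 3^(3 + 1) + 3^3 + 3 —bump→ 4^(4 + 1) + 4^4 + 4 = 1284 —(−1)→ 1283
1283 —HB4→ 4^(4 + 1) + 4^4 + 3 —bump→ 5^(5 + 1) + 5^5 + 3 = 18753 —(−1)→ 18752

18753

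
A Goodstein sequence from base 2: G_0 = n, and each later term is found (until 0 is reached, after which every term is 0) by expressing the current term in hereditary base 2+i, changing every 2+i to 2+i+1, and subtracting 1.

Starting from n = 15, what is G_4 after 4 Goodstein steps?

326593

step 0: 15 = 2^(2 + 1) + 2^2 + 2 + 1; sub 3 for 2: 3^(3 + 1) + 3^3 + 3 + 1; = 112; G_1 = 112−1 = 111
step 1: 111 = 3^(3 + 1) + 3^3 + 3; sub 4 for 3: 4^(4 + 1) + 4^4 + 4; = 1284; G_2 = 1284−1 = 1283
step 2: 1283 = 4^(4 + 1) + 4^4 + 3; sub 5 for 4: 5^(5 + 1) + 5^5 + 3; = 18753; G_3 = 18753−1 = 18752
step 3: 18752 = 5^(5 + 1) + 5^5 + 2; sub 6 for 5: 6^(6 + 1) + 6^6 + 2; = 326594; G_4 = 326594−1 = 326593
step 4: 326593 = 6^(6 + 1) + 6^6 + 1; sub 7 for 6: 7^(7 + 1) + 7^7 + 1; = 6588345; G_5 = 6588345−1 = 6588344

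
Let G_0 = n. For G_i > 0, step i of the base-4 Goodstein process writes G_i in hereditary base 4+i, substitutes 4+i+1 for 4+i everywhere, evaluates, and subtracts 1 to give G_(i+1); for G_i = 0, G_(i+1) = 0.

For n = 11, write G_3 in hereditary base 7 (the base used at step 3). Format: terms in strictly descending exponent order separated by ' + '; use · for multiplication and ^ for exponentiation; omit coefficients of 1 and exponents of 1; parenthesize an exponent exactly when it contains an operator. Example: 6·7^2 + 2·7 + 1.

2·7

base 4: 11 = 2·4 + 3; at 5: 2·5 + 3 = 13; next = 12
base 5: 12 = 2·5 + 2; at 6: 2·6 + 2 = 14; next = 13
base 6: 13 = 2·6 + 1; at 7: 2·7 + 1 = 15; next = 14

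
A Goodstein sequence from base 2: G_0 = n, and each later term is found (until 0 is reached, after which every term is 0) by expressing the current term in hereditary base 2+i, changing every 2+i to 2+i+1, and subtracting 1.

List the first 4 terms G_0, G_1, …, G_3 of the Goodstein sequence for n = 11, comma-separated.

G_0=11  [base 2] 2^(2 + 1) + 2 + 1  →[2↦3]→  3^(3 + 1) + 3 + 1 = 85  −1 ⇒ G_1=84
G_1=84  [base 3] 3^(3 + 1) + 3  →[3↦4]→  4^(4 + 1) + 4 = 1028  −1 ⇒ G_2=1027
G_2=1027  [base 4] 4^(4 + 1) + 3  →[4↦5]→  5^(5 + 1) + 3 = 15628  −1 ⇒ G_3=15627

11, 84, 1027, 15627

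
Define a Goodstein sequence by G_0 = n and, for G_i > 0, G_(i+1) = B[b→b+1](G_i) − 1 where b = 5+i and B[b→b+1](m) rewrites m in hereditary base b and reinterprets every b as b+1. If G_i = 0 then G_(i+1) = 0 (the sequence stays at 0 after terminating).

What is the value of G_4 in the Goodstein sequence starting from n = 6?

base 5: 6 = 5 + 1; at 6: 6 + 1 = 7; next = 6
base 6: 6 = 6; at 7: 7 = 7; next = 6
base 7: 6 = 6; at 8: 6 = 6; next = 5
base 8: 5 = 5; at 9: 5 = 5; next = 4

4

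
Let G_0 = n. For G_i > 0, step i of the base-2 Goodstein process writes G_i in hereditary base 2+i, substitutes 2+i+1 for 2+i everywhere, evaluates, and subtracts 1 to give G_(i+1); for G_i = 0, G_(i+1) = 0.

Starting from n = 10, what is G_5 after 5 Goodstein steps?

4215754

(0) 10|_2 = 2^(2 + 1) + 2 ↦ 3^(3 + 1) + 3|_3 = 84 ⇒ 83
(1) 83|_3 = 3^(3 + 1) + 2 ↦ 4^(4 + 1) + 2|_4 = 1026 ⇒ 1025
(2) 1025|_4 = 4^(4 + 1) + 1 ↦ 5^(5 + 1) + 1|_5 = 15626 ⇒ 15625
(3) 15625|_5 = 5^(5 + 1) ↦ 6^(6 + 1)|_6 = 279936 ⇒ 279935
(4) 279935|_6 = 5·6^6 + 5·6^5 + 5·6^4 + 5·6^3 + 5·6^2 + 5·6 + 5 ↦ 5·7^7 + 5·7^5 + 5·7^4 + 5·7^3 + 5·7^2 + 5·7 + 5|_7 = 4215755 ⇒ 4215754
(5) 4215754|_7 = 5·7^7 + 5·7^5 + 5·7^4 + 5·7^3 + 5·7^2 + 5·7 + 4 ↦ 5·8^8 + 5·8^5 + 5·8^4 + 5·8^3 + 5·8^2 + 5·8 + 4|_8 = 84073324 ⇒ 84073323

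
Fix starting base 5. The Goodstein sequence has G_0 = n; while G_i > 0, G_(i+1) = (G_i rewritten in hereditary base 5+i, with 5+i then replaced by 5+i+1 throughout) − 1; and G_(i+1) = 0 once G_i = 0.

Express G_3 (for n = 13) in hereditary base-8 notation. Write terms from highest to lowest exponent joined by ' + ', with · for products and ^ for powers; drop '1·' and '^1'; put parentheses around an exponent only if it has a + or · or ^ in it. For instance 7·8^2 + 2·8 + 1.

step 0: 13 = 2·5 + 3; sub 6 for 5: 2·6 + 3; = 15; G_1 = 15−1 = 14
step 1: 14 = 2·6 + 2; sub 7 for 6: 2·7 + 2; = 16; G_2 = 16−1 = 15
step 2: 15 = 2·7 + 1; sub 8 for 7: 2·8 + 1; = 17; G_3 = 17−1 = 16

2·8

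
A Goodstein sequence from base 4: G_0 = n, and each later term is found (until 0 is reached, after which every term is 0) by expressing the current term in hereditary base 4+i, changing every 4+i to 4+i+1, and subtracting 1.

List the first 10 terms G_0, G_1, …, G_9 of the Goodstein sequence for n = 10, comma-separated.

10, 11, 12, 13, 13, 13, 13, 13, 13, 13

G_0 = 10. HB_4(10) = 2·4 + 2. Bump = 12. G_1 = 11.
G_1 = 11. HB_5(11) = 2·5 + 1. Bump = 13. G_2 = 12.
G_2 = 12. HB_6(12) = 2·6. Bump = 14. G_3 = 13.
G_3 = 13. HB_7(13) = 7 + 6. Bump = 14. G_4 = 13.
G_4 = 13. HB_8(13) = 8 + 5. Bump = 14. G_5 = 13.
G_5 = 13. HB_9(13) = 9 + 4. Bump = 14. G_6 = 13.
G_6 = 13. HB_10(13) = 10 + 3. Bump = 14. G_7 = 13.
G_7 = 13. HB_11(13) = 11 + 2. Bump = 14. G_8 = 13.
G_8 = 13. HB_12(13) = 12 + 1. Bump = 14. G_9 = 13.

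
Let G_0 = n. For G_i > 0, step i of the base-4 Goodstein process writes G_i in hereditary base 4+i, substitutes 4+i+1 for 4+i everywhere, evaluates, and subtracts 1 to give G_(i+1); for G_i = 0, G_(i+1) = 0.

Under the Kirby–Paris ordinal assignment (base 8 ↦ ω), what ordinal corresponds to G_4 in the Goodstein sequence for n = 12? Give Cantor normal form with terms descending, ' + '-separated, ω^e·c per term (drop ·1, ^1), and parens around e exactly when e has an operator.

ω·2 + 1

G_0=12  [base 4] 3·4  →[4↦5]→  3·5 = 15  −1 ⇒ G_1=14
G_1=14  [base 5] 2·5 + 4  →[5↦6]→  2·6 + 4 = 16  −1 ⇒ G_2=15
G_2=15  [base 6] 2·6 + 3  →[6↦7]→  2·7 + 3 = 17  −1 ⇒ G_3=16
G_3=16  [base 7] 2·7 + 2  →[7↦8]→  2·8 + 2 = 18  −1 ⇒ G_4=17
G_4=17  [base 8] 2·8 + 1  →[8↦9]→  2·9 + 1 = 19  −1 ⇒ G_5=18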